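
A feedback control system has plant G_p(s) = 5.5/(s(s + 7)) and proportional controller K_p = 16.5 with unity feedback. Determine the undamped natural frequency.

1 + K_p·G_p(s) = 0 gives s² + 7s + 90.75 = 0.
So ω_n² = 90.75 ⇒ ω_n = 9.526 rad/s, and ζ = 7/(2ω_n) = 0.367.

ω_n = 9.53 rad/s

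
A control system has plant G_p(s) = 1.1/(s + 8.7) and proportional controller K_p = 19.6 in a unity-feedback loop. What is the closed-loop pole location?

s = -30.26

Closed-loop transfer function: T(s) = K_p·G_p(s)/(1 + K_p·G_p(s)) = 21.56/(s + 8.7 + 21.56) = 21.56/(s + 30.26).
The closed-loop pole is at s = −30.26.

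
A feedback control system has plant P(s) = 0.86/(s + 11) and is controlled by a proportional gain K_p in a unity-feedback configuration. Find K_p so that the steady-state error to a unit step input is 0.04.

K_p = 307

Steady-state error for a unit step on this type-0 loop is 1/(1 + K_p·P(0)).
P(0) = 0.07818. Require 1/(1 + K_p·0.07818) = 0.04, so 1 + 0.07818·K_p = 25.
K_p = (25 − 1)/0.07818 = 307.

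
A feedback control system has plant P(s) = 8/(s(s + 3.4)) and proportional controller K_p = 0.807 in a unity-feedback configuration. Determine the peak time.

T_p = 1.66 s

The closed-loop denominator s² + 3.4s + 6.456 gives ω_n = √6.456 = 2.541 and ζ = 3.4/(2ω_n) = 0.6691.
Damped frequency ω_d = ω_n√(1−ζ²) = 1.888 rad/s, so peak time T_p = π/ω_d = 1.66 s.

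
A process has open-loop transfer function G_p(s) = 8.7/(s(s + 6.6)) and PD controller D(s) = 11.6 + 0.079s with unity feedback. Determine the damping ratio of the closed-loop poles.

ζ = 0.363

Forward path: (11.6 + 0.079s)·8.7/(s(s+6.6)). The closed-loop characteristic equation is s² + (6.6 + 8.7·0.079)s + 8.7·11.6 = 0.
That is s² + 7.287s + 100.9 = 0, so ω_n = 10.05 rad/s and ζ = 7.287/(2·10.05) = 0.3627.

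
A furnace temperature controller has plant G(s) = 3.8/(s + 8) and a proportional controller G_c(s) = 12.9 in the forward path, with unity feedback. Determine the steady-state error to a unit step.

0.14

The loop is type 0. Static position error constant K_pos = G_c(0)·G(0) = 12.9·0.475 = 6.127.
Steady-state error to a unit step: e_ss = 1/(1+K_pos) = 1/7.127 = 0.14.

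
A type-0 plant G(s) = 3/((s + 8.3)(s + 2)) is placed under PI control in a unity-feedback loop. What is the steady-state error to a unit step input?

The PI controller's integrator makes the forward path type 1, so e_ss to a step is zero.

0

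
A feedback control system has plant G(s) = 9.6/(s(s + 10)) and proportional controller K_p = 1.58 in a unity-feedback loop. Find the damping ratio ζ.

1 + K_p·G(s) = 0 gives s² + 10s + 15.17 = 0.
Matching s² + 2ζω_n s + ω_n²: ω_n = √15.17 = 3.895 rad/s and 2ζω_n = 10, so ζ = 10/(2·3.895) = 1.28.

ζ = 1.28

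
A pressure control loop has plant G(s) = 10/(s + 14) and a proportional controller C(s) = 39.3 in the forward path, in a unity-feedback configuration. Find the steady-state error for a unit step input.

0.0344

The loop is type 0. Static position error constant K_pos = C(0)·G(0) = 39.3·0.7143 = 28.07.
Steady-state error to a unit step: e_ss = 1/(1+K_pos) = 1/29.07 = 0.0344.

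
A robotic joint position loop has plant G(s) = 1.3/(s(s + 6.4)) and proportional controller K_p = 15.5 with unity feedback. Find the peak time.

Closed-loop characteristic equation: s² + 6.4s + 20.15 = 0, so ω_n = 4.489 rad/s and ζ = 6.4/(2·4.489) = 0.7129.
Damped frequency ω_d = ω_n√(1−ζ²) = 3.148 rad/s, so peak time T_p = π/ω_d = 0.998 s.

T_p = 0.998 s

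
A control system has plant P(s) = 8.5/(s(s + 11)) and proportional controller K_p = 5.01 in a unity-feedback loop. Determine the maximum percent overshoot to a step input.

0.73%

Closed-loop characteristic equation: s² + 11s + 42.59 = 0, so ω_n = 6.526 rad/s and ζ = 11/(2·6.526) = 0.8428.
%OS = 100·exp(−πζ/√(1−ζ²)) = 100·exp(−π·0.8428/√0.2897) = 0.73%.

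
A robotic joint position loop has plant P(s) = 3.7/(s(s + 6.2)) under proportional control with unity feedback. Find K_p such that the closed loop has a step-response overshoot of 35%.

From %OS = 100·exp(−πζ/√(1−ζ²)) = 35%, ζ = −ln(0.35)/√(π²+ln²(0.35)) = 0.3169.
Characteristic equation s² + 6.2s + 3.7K_p = 0 gives ζ = 6.2/(2√(3.7K_p)).
Setting ζ = 0.3169: √(3.7K_p) = 6.2/(2·0.3169) = 9.781, so K_p = 95.67/3.7 = 25.9.

K_p = 25.9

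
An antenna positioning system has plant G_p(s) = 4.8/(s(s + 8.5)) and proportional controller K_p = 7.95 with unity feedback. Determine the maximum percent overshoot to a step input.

Closed-loop characteristic equation: s² + 8.5s + 38.16 = 0, so ω_n = 6.177 rad/s and ζ = 8.5/(2·6.177) = 0.688.
%OS = 100·exp(−πζ/√(1−ζ²)) = 100·exp(−π·0.688/√0.5267) = 5.09%.

5.09%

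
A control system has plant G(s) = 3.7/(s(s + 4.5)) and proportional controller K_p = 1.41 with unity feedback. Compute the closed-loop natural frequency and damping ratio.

The closed-loop denominator is s(s+4.5) + 1.41·3.7 = s² + 4.5s + 5.217.
Matching s² + 2ζω_n s + ω_n²: ω_n = √5.217 = 2.284 rad/s and 2ζω_n = 4.5, so ζ = 4.5/(2·2.284) = 0.985.

ω_n = 2.28 rad/s, ζ = 0.985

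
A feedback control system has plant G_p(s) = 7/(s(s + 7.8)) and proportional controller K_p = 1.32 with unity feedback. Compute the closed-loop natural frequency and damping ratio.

The closed-loop denominator is s(s+7.8) + 1.32·7 = s² + 7.8s + 9.24.
Matching s² + 2ζω_n s + ω_n²: ω_n = √9.24 = 3.04 rad/s and 2ζω_n = 7.8, so ζ = 7.8/(2·3.04) = 1.28.

ω_n = 3.04 rad/s, ζ = 1.28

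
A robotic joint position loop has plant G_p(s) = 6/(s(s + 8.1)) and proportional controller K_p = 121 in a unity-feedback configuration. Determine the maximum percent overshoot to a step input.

62%

From 1 + K_pG_p(s) = 0: s² + 8.1s + 726 = 0 ⇒ ω_n = 26.94, ζ = 0.1503.
%OS = 100·exp(−πζ/√(1−ζ²)) = 100·exp(−π·0.1503/√0.9774) = 62%.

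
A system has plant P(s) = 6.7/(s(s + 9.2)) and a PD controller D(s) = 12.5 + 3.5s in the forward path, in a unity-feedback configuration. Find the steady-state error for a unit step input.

The open loop D(s)P(s) has a pole at the origin (type 1), so the static position error constant is infinite and e_ss = 1/(1+∞) = 0.

0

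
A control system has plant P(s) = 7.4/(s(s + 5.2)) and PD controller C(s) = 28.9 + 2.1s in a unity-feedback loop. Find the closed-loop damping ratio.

Forward path: (28.9 + 2.1s)·7.4/(s(s+5.2)). The closed-loop characteristic equation is s² + (5.2 + 7.4·2.1)s + 7.4·28.9 = 0.
That is s² + 20.74s + 213.9 = 0, so ω_n = 14.62 rad/s and ζ = 20.74/(2·14.62) = 0.7091.

ζ = 0.709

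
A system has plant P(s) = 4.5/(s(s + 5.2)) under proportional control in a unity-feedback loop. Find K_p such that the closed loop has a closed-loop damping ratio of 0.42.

K_p = 8.52

Closed-loop characteristic equation: s² + 5.2s + K_p·4.5 = 0.
So ω_n = √(4.5K_p) and 2ζω_n = 5.2, giving ζ = 5.2/(2√(4.5K_p)).
Setting ζ = 0.42: √(4.5K_p) = 5.2/(2·0.42) = 6.19, so K_p = 38.32/4.5 = 8.52.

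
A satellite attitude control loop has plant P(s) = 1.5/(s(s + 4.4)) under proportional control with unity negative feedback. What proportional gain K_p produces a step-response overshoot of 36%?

From %OS = 100·exp(−πζ/√(1−ζ²)) = 36%, ζ = −ln(0.36)/√(π²+ln²(0.36)) = 0.3093.
Characteristic equation s² + 4.4s + 1.5K_p = 0 gives ζ = 4.4/(2√(1.5K_p)).
Setting ζ = 0.3093: √(1.5K_p) = 4.4/(2·0.3093) = 7.114, so K_p = 50.61/1.5 = 33.7.

K_p = 33.7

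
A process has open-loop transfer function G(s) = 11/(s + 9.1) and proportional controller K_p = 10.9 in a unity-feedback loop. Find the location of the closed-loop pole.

Closed-loop transfer function: T(s) = K_p·G(s)/(1 + K_p·G(s)) = 119.9/(s + 9.1 + 119.9) = 119.9/(s + 129).
The closed-loop pole is at s = −129.

s = -129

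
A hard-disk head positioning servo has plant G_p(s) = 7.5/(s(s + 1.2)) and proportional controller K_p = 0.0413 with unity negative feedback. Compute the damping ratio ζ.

The closed-loop denominator is s(s+1.2) + 0.0413·7.5 = s² + 1.2s + 0.3098.
So ω_n² = 0.3098 ⇒ ω_n = 0.5566 rad/s, and ζ = 1.2/(2ω_n) = 1.08.

ζ = 1.08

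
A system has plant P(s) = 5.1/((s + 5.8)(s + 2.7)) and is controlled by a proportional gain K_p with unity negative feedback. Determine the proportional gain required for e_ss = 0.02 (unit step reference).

K_p = 150

The loop is type 0, so e_ss(step) = 1/(1 + K_pos) with K_pos = K_p·P(0).
P(0) = 0.3257. Require 1/(1 + K_p·0.3257) = 0.02, so 1 + 0.3257·K_p = 50.
K_p = (50 − 1)/0.3257 = 150.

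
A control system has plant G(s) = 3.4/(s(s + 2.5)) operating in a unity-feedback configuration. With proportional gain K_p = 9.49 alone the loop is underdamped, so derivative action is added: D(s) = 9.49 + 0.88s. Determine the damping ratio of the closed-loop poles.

ζ = 0.483

Forward path: (9.49 + 0.88s)·3.4/(s(s+2.5)). The closed-loop characteristic equation is s² + (2.5 + 3.4·0.88)s + 3.4·9.49 = 0.
That is s² + 5.492s + 32.27 = 0, so ω_n = 5.68 rad/s and ζ = 5.492/(2·5.68) = 0.4834.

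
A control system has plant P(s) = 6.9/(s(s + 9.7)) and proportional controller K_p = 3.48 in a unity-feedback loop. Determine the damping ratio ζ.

The closed-loop denominator is s(s+9.7) + 3.48·6.9 = s² + 9.7s + 24.01.
So ω_n² = 24.01 ⇒ ω_n = 4.9 rad/s, and ζ = 9.7/(2ω_n) = 0.99.

ζ = 0.99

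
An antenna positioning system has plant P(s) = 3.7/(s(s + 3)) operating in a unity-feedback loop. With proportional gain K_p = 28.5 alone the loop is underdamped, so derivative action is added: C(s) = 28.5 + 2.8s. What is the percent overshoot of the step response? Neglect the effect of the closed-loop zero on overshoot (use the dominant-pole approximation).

Forward path: (28.5 + 2.8s)·3.7/(s(s+3)). The closed-loop characteristic equation is s² + (3 + 3.7·2.8)s + 3.7·28.5 = 0.
That is s² + 13.36s + 105.5 = 0, so ω_n = 10.27 rad/s and ζ = 13.36/(2·10.27) = 0.6505.
%OS = 100·exp(−πζ/√(1−ζ²)) = 6.78%.

6.78%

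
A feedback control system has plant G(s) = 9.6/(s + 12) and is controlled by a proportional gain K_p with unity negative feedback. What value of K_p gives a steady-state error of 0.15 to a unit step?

K_p = 7.08

Steady-state error for a unit step on this type-0 loop is 1/(1 + K_p·G(0)).
G(0) = 0.8. Require 1/(1 + K_p·0.8) = 0.15, so 1 + 0.8·K_p = 6.667.
K_p = (6.667 − 1)/0.8 = 7.08.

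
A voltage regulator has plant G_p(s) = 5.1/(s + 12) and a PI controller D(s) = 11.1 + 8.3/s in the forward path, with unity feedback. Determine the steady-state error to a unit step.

The open loop D(s)G_p(s) has a pole at the origin (type 1), so the static position error constant is infinite and e_ss = 1/(1+∞) = 0.

0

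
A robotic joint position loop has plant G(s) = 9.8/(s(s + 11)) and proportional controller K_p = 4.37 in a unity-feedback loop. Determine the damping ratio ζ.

ζ = 0.84

The closed-loop denominator is s(s+11) + 4.37·9.8 = s² + 11s + 42.83.
So ω_n² = 42.83 ⇒ ω_n = 6.544 rad/s, and ζ = 11/(2ω_n) = 0.84.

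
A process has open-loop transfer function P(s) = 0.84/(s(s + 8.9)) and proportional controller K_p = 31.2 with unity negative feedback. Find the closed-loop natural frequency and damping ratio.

ω_n = 5.12 rad/s, ζ = 0.869

With unity feedback the closed-loop characteristic equation is s² + 8.9s + 31.2·0.84 = s² + 8.9s + 26.21 = 0.
So ω_n² = 26.21 ⇒ ω_n = 5.119 rad/s, and ζ = 8.9/(2ω_n) = 0.869.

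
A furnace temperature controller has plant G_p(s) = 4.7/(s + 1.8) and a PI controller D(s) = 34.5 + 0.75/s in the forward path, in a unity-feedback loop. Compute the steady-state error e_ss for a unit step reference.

The open loop D(s)G_p(s) has a pole at the origin (type 1), so the static position error constant is infinite and e_ss = 1/(1+∞) = 0.

0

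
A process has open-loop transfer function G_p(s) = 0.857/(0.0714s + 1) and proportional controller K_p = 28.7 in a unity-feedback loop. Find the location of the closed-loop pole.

Closed loop: T(s) = K_p·G_p/(1+K_p·G_p) = 24.6/(0.0714s + 1 + 24.6), with pole at s = −(1 + 24.6)/0.0714 = −358.5.

s = -358.5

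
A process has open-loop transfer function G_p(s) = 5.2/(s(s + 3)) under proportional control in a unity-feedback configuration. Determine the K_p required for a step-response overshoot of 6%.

From %OS = 100·exp(−πζ/√(1−ζ²)) = 6%, ζ = −ln(0.06)/√(π²+ln²(0.06)) = 0.6671.
Characteristic equation s² + 3s + 5.2K_p = 0 gives ζ = 3/(2√(5.2K_p)).
Setting ζ = 0.6671: √(5.2K_p) = 3/(2·0.6671) = 2.248, so K_p = 5.056/5.2 = 0.972.

K_p = 0.972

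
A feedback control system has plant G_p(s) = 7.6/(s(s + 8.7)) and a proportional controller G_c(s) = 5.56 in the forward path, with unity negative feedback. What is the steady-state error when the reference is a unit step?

The open loop G_c(s)G_p(s) has a pole at the origin (type 1), so the static position error constant is infinite and e_ss = 1/(1+∞) = 0.

0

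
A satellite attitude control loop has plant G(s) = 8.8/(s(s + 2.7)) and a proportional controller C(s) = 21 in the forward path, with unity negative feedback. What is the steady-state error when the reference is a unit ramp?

0.0146

The loop has one pole at the origin (type 1). Velocity error constant K_v = lim_{s→0} s·C(s)G(s) = 21·8.8/2.7 = 68.44.
Steady-state error to a unit ramp: e_ss = 1/K_v = 0.0146.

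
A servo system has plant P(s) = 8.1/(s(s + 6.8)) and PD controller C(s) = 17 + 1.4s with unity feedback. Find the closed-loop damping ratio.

Forward path: (17 + 1.4s)·8.1/(s(s+6.8)). The closed-loop characteristic equation is s² + (6.8 + 8.1·1.4)s + 8.1·17 = 0.
That is s² + 18.14s + 137.7 = 0, so ω_n = 11.73 rad/s and ζ = 18.14/(2·11.73) = 0.7729.

ζ = 0.773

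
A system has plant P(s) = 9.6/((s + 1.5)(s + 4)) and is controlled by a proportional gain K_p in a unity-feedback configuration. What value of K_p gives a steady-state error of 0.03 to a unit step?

The loop is type 0, so e_ss(step) = 1/(1 + K_pos) with K_pos = K_p·P(0).
P(0) = 1.6. Require 1/(1 + K_p·1.6) = 0.03, so 1 + 1.6·K_p = 33.33.
K_p = (33.33 − 1)/1.6 = 20.2.

K_p = 20.2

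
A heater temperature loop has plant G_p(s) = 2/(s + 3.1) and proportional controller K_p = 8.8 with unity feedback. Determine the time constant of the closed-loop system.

τ = 0.0483 s

Closed-loop transfer function: T(s) = K_p·G_p(s)/(1 + K_p·G_p(s)) = 17.6/(s + 3.1 + 17.6) = 17.6/(s + 20.7).
Time constant τ = 1/20.7 = 0.0483 s.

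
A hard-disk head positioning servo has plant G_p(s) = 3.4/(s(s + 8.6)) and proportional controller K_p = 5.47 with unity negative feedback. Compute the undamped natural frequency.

With unity feedback the closed-loop characteristic equation is s² + 8.6s + 5.47·3.4 = s² + 8.6s + 18.6 = 0.
So ω_n² = 18.6 ⇒ ω_n = 4.313 rad/s, and ζ = 8.6/(2ω_n) = 0.997.

ω_n = 4.31 rad/s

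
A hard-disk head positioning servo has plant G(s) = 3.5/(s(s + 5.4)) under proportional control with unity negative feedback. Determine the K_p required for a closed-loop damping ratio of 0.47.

Closed-loop characteristic equation: s² + 5.4s + K_p·3.5 = 0.
So ω_n = √(3.5K_p) and 2ζω_n = 5.4, giving ζ = 5.4/(2√(3.5K_p)).
Setting ζ = 0.47: √(3.5K_p) = 5.4/(2·0.47) = 5.745, so K_p = 33/3.5 = 9.43.

K_p = 9.43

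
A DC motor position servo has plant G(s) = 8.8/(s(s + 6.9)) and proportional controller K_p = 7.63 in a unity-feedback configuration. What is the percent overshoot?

23.3%

Closed-loop characteristic equation: s² + 6.9s + 67.14 = 0, so ω_n = 8.194 rad/s and ζ = 6.9/(2·8.194) = 0.421.
%OS = 100·exp(−πζ/√(1−ζ²)) = 100·exp(−π·0.421/√0.8227) = 23.3%.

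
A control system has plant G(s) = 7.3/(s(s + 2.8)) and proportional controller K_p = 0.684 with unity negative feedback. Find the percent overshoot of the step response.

From 1 + K_pG(s) = 0: s² + 2.8s + 4.993 = 0 ⇒ ω_n = 2.235, ζ = 0.6265.
%OS = 100·exp(−πζ/√(1−ζ²)) = 100·exp(−π·0.6265/√0.6075) = 8%.

8%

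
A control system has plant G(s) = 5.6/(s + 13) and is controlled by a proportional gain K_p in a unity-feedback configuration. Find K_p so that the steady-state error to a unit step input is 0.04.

K_p = 55.7

Steady-state error for a unit step on this type-0 loop is 1/(1 + K_p·G(0)).
G(0) = 0.4308. Require 1/(1 + K_p·0.4308) = 0.04, so 1 + 0.4308·K_p = 25.
K_p = (25 − 1)/0.4308 = 55.7.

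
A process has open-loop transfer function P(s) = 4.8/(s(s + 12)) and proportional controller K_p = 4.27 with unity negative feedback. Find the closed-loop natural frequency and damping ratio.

1 + K_p·P(s) = 0 gives s² + 12s + 20.5 = 0.
So ω_n² = 20.5 ⇒ ω_n = 4.527 rad/s, and ζ = 12/(2ω_n) = 1.33.

ω_n = 4.53 rad/s, ζ = 1.33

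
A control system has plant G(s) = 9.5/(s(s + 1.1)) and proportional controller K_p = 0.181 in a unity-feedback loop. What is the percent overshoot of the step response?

23.4%

From 1 + K_pG(s) = 0: s² + 1.1s + 1.72 = 0 ⇒ ω_n = 1.311, ζ = 0.4194.
%OS = 100·exp(−πζ/√(1−ζ²)) = 100·exp(−π·0.4194/√0.8241) = 23.4%.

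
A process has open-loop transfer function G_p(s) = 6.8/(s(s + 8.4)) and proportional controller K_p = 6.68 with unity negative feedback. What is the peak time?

T_p = 0.596 s

Closed-loop characteristic equation: s² + 8.4s + 45.42 = 0, so ω_n = 6.74 rad/s and ζ = 8.4/(2·6.74) = 0.6232.
Damped frequency ω_d = ω_n√(1−ζ²) = 5.271 rad/s, so peak time T_p = π/ω_d = 0.596 s.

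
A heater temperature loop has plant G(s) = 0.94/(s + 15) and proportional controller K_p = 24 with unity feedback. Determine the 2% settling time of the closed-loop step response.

T_s ≈ 0.106 s

Closed-loop transfer function: T(s) = K_p·G(s)/(1 + K_p·G(s)) = 22.56/(s + 15 + 22.56) = 22.56/(s + 37.56).
Time constant τ = 1/37.56 = 0.02662 s, so the 2% settling time is about 4τ = 0.106 s.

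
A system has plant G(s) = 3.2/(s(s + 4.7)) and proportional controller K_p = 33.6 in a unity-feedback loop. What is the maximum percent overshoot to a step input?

48.1%

The closed-loop denominator s² + 4.7s + 107.5 gives ω_n = √107.5 = 10.37 and ζ = 4.7/(2ω_n) = 0.2266.
%OS = 100·exp(−πζ/√(1−ζ²)) = 100·exp(−π·0.2266/√0.9486) = 48.1%.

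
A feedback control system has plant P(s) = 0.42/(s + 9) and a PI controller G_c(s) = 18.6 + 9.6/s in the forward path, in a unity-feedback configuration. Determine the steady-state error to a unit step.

The open loop G_c(s)P(s) has a pole at the origin (type 1), so the static position error constant is infinite and e_ss = 1/(1+∞) = 0.

0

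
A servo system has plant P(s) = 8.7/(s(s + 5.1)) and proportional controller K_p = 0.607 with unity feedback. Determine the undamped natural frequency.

The closed-loop denominator is s(s+5.1) + 0.607·8.7 = s² + 5.1s + 5.281.
Matching s² + 2ζω_n s + ω_n²: ω_n = √5.281 = 2.298 rad/s and 2ζω_n = 5.1, so ζ = 5.1/(2·2.298) = 1.11.

ω_n = 2.3 rad/s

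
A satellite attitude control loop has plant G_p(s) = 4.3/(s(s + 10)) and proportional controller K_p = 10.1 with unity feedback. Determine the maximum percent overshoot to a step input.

The closed-loop denominator s² + 10s + 43.43 gives ω_n = √43.43 = 6.59 and ζ = 10/(2ω_n) = 0.7587.
%OS = 100·exp(−πζ/√(1−ζ²)) = 100·exp(−π·0.7587/√0.4244) = 2.58%.

2.58%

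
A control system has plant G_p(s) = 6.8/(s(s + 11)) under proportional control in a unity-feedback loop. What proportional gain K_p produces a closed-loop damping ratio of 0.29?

K_p = 52.9

Closed-loop characteristic equation: s² + 11s + K_p·6.8 = 0.
So ω_n = √(6.8K_p) and 2ζω_n = 11, giving ζ = 11/(2√(6.8K_p)).
Setting ζ = 0.29: √(6.8K_p) = 11/(2·0.29) = 18.97, so K_p = 359.7/6.8 = 52.9.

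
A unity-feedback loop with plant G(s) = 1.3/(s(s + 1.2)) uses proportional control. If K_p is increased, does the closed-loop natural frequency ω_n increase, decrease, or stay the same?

increase

ω_n = √(1.3·K_p), which grows with K_p.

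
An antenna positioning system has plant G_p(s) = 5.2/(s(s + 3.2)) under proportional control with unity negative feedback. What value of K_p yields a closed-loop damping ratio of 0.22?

Closed-loop characteristic equation: s² + 3.2s + K_p·5.2 = 0.
So ω_n = √(5.2K_p) and 2ζω_n = 3.2, giving ζ = 3.2/(2√(5.2K_p)).
Setting ζ = 0.22: √(5.2K_p) = 3.2/(2·0.22) = 7.273, so K_p = 52.89/5.2 = 10.2.

K_p = 10.2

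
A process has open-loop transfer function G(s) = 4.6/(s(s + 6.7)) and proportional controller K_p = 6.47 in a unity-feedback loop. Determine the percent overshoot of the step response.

Closed-loop characteristic equation: s² + 6.7s + 29.76 = 0, so ω_n = 5.455 rad/s and ζ = 6.7/(2·5.455) = 0.6141.
%OS = 100·exp(−πζ/√(1−ζ²)) = 100·exp(−π·0.6141/√0.6229) = 8.68%.

8.68%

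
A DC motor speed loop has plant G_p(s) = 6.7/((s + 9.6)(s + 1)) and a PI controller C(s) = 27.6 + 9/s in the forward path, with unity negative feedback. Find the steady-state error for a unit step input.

The open loop C(s)G_p(s) has a pole at the origin (type 1), so the static position error constant is infinite and e_ss = 1/(1+∞) = 0.

0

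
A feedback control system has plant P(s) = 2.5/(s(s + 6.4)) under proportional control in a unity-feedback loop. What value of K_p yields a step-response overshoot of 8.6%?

From %OS = 100·exp(−πζ/√(1−ζ²)) = 8.6%, ζ = −ln(0.086)/√(π²+ln²(0.086)) = 0.6155.
Characteristic equation s² + 6.4s + 2.5K_p = 0 gives ζ = 6.4/(2√(2.5K_p)).
Setting ζ = 0.6155: √(2.5K_p) = 6.4/(2·0.6155) = 5.199, so K_p = 27.03/2.5 = 10.8.

K_p = 10.8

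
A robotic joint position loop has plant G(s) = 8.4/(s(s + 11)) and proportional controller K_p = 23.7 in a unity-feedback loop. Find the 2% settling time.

From 1 + K_pG(s) = 0: s² + 11s + 199.1 = 0 ⇒ ω_n = 14.11, ζ = 0.3898.
2% settling time T_s ≈ 4/(ζω_n) = 4/5.5 = 0.727 s.

T_s ≈ 0.727 s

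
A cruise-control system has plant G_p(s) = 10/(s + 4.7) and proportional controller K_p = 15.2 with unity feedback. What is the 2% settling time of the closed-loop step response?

T_s ≈ 0.0255 s

Closed-loop transfer function: T(s) = K_p·G_p(s)/(1 + K_p·G_p(s)) = 152/(s + 4.7 + 152) = 152/(s + 156.7).
Time constant τ = 1/156.7 = 0.006382 s, so the 2% settling time is about 4τ = 0.0255 s.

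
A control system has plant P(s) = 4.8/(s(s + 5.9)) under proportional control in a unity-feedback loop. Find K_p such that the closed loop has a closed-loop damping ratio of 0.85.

Closed-loop characteristic equation: s² + 5.9s + K_p·4.8 = 0.
So ω_n = √(4.8K_p) and 2ζω_n = 5.9, giving ζ = 5.9/(2√(4.8K_p)).
Setting ζ = 0.85: √(4.8K_p) = 5.9/(2·0.85) = 3.471, so K_p = 12.04/4.8 = 2.51.

K_p = 2.51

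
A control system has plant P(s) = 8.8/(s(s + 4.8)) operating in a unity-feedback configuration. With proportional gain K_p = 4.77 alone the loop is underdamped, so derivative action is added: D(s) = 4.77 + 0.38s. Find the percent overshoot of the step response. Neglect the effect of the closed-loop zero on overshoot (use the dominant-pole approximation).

7.9%

Forward path: (4.77 + 0.38s)·8.8/(s(s+4.8)). The closed-loop characteristic equation is s² + (4.8 + 8.8·0.38)s + 8.8·4.77 = 0.
That is s² + 8.144s + 41.98 = 0, so ω_n = 6.479 rad/s and ζ = 8.144/(2·6.479) = 0.6285.
%OS = 100·exp(−πζ/√(1−ζ²)) = 7.9%.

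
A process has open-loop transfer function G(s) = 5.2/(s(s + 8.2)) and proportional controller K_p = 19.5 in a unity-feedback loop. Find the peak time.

From 1 + K_pG(s) = 0: s² + 8.2s + 101.4 = 0 ⇒ ω_n = 10.07, ζ = 0.4072.
Damped frequency ω_d = ω_n√(1−ζ²) = 9.197 rad/s, so peak time T_p = π/ω_d = 0.342 s.

T_p = 0.342 s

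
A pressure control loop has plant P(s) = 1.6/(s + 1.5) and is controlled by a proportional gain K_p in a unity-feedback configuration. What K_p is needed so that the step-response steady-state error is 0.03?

K_p = 30.3

For a type-0 loop with proportional control, e_ss = 1/(1 + K_p·P(0)).
P(0) = 1.067. Require 1/(1 + K_p·1.067) = 0.03, so 1 + 1.067·K_p = 33.33.
K_p = (33.33 − 1)/1.067 = 30.3.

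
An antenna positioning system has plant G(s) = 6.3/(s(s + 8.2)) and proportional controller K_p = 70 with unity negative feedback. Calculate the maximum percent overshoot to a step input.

53.5%

Closed-loop characteristic equation: s² + 8.2s + 441 = 0, so ω_n = 21 rad/s and ζ = 8.2/(2·21) = 0.1952.
%OS = 100·exp(−πζ/√(1−ζ²)) = 100·exp(−π·0.1952/√0.9619) = 53.5%.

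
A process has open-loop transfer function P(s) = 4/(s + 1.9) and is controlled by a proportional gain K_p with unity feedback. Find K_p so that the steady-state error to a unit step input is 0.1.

K_p = 4.28

For a type-0 loop with proportional control, e_ss = 1/(1 + K_p·P(0)).
P(0) = 2.105. Require 1/(1 + K_p·2.105) = 0.1, so 1 + 2.105·K_p = 10.
K_p = (10 − 1)/2.105 = 4.28.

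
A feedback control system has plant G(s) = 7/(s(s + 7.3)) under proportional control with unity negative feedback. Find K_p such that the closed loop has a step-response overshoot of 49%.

From %OS = 100·exp(−πζ/√(1−ζ²)) = 49%, ζ = −ln(0.49)/√(π²+ln²(0.49)) = 0.2214.
Characteristic equation s² + 7.3s + 7K_p = 0 gives ζ = 7.3/(2√(7K_p)).
Setting ζ = 0.2214: √(7K_p) = 7.3/(2·0.2214) = 16.48, so K_p = 271.7/7 = 38.8.

K_p = 38.8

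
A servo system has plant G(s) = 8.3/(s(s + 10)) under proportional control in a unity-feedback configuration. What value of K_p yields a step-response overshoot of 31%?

K_p = 24.7

From %OS = 100·exp(−πζ/√(1−ζ²)) = 31%, ζ = −ln(0.31)/√(π²+ln²(0.31)) = 0.3493.
Characteristic equation s² + 10s + 8.3K_p = 0 gives ζ = 10/(2√(8.3K_p)).
Setting ζ = 0.3493: √(8.3K_p) = 10/(2·0.3493) = 14.31, so K_p = 204.9/8.3 = 24.7.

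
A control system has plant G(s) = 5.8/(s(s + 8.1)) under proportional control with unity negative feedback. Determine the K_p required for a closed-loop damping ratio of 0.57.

Closed-loop characteristic equation: s² + 8.1s + K_p·5.8 = 0.
So ω_n = √(5.8K_p) and 2ζω_n = 8.1, giving ζ = 8.1/(2√(5.8K_p)).
Setting ζ = 0.57: √(5.8K_p) = 8.1/(2·0.57) = 7.105, so K_p = 50.48/5.8 = 8.7.

K_p = 8.7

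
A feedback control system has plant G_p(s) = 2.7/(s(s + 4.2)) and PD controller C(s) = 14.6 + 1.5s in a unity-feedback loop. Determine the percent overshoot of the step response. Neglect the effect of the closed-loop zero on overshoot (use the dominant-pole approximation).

Forward path: (14.6 + 1.5s)·2.7/(s(s+4.2)). The closed-loop characteristic equation is s² + (4.2 + 2.7·1.5)s + 2.7·14.6 = 0.
That is s² + 8.25s + 39.42 = 0, so ω_n = 6.279 rad/s and ζ = 8.25/(2·6.279) = 0.657.
%OS = 100·exp(−πζ/√(1−ζ²)) = 6.47%.

6.47%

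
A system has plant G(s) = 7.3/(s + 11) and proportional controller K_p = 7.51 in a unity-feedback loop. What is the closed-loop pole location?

Closed-loop transfer function: T(s) = K_p·G(s)/(1 + K_p·G(s)) = 54.82/(s + 11 + 54.82) = 54.82/(s + 65.82).
The closed-loop pole is at s = −65.82.

s = -65.82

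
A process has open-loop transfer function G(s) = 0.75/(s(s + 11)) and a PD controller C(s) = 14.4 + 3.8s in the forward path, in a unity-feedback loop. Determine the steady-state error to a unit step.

0

The open loop C(s)G(s) has a pole at the origin (type 1), so the static position error constant is infinite and e_ss = 1/(1+∞) = 0.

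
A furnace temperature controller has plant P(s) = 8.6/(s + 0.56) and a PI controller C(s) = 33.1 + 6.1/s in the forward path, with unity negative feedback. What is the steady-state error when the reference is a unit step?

0

The open loop C(s)P(s) has a pole at the origin (type 1), so the static position error constant is infinite and e_ss = 1/(1+∞) = 0.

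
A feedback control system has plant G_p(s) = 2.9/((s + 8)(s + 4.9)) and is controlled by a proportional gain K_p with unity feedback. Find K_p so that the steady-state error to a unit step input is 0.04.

Steady-state error for a unit step on this type-0 loop is 1/(1 + K_p·G_p(0)).
G_p(0) = 0.07398. Require 1/(1 + K_p·0.07398) = 0.04, so 1 + 0.07398·K_p = 25.
K_p = (25 − 1)/0.07398 = 324.

K_p = 324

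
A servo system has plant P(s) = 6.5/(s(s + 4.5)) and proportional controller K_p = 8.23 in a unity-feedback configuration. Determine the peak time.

The closed-loop denominator s² + 4.5s + 53.5 gives ω_n = √53.5 = 7.314 and ζ = 4.5/(2ω_n) = 0.3076.
Damped frequency ω_d = ω_n√(1−ζ²) = 6.959 rad/s, so peak time T_p = π/ω_d = 0.451 s.

T_p = 0.451 s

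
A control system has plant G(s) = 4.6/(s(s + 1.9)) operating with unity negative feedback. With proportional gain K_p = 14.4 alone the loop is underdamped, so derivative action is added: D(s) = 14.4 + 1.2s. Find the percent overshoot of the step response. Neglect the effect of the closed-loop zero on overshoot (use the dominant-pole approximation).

Forward path: (14.4 + 1.2s)·4.6/(s(s+1.9)). The closed-loop characteristic equation is s² + (1.9 + 4.6·1.2)s + 4.6·14.4 = 0.
That is s² + 7.42s + 66.24 = 0, so ω_n = 8.139 rad/s and ζ = 7.42/(2·8.139) = 0.4558.
%OS = 100·exp(−πζ/√(1−ζ²)) = 20%.

20%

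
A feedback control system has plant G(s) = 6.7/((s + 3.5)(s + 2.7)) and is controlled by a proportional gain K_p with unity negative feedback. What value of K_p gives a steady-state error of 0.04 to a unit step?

Steady-state error for a unit step on this type-0 loop is 1/(1 + K_p·G(0)).
G(0) = 0.709. Require 1/(1 + K_p·0.709) = 0.04, so 1 + 0.709·K_p = 25.
K_p = (25 − 1)/0.709 = 33.9.

K_p = 33.9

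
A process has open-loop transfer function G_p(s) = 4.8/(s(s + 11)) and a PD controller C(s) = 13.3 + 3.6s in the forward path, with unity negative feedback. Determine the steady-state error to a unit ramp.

0.172

The loop has one pole at the origin (type 1). Velocity error constant K_v = lim_{s→0} s·C(s)G_p(s) = 13.3·4.8/11 = 5.804.
Steady-state error to a unit ramp: e_ss = 1/K_v = 0.172.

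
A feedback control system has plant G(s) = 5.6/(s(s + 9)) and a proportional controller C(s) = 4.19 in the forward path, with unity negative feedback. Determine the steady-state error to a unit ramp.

The loop has one pole at the origin (type 1). Velocity error constant K_v = lim_{s→0} s·C(s)G(s) = 4.19·5.6/9 = 2.607.
Steady-state error to a unit ramp: e_ss = 1/K_v = 0.384.

0.384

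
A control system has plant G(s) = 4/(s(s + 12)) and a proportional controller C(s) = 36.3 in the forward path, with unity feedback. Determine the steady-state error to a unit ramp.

0.0826

The loop has one pole at the origin (type 1). Velocity error constant K_v = lim_{s→0} s·C(s)G(s) = 36.3·4/12 = 12.1.
Steady-state error to a unit ramp: e_ss = 1/K_v = 0.0826.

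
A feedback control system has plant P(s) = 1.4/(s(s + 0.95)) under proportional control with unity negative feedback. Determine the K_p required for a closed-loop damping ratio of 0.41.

K_p = 0.959

Closed-loop characteristic equation: s² + 0.95s + K_p·1.4 = 0.
So ω_n = √(1.4K_p) and 2ζω_n = 0.95, giving ζ = 0.95/(2√(1.4K_p)).
Setting ζ = 0.41: √(1.4K_p) = 0.95/(2·0.41) = 1.159, so K_p = 1.342/1.4 = 0.959.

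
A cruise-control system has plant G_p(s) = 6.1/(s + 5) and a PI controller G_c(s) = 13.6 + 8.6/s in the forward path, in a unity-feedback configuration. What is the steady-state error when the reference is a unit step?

0

The open loop G_c(s)G_p(s) has a pole at the origin (type 1), so the static position error constant is infinite and e_ss = 1/(1+∞) = 0.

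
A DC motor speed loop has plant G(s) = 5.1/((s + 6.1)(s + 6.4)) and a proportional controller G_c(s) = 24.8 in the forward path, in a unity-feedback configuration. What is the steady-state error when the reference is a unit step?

0.236

The loop is type 0. Static position error constant K_pos = G_c(0)·G(0) = 24.8·0.1306 = 3.24.
Steady-state error to a unit step: e_ss = 1/(1+K_pos) = 1/4.24 = 0.236.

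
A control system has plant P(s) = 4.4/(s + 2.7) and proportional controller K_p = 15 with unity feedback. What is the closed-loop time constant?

τ = 0.0146 s

Closed-loop transfer function: T(s) = K_p·P(s)/(1 + K_p·P(s)) = 66/(s + 2.7 + 66) = 66/(s + 68.7).
Time constant τ = 1/68.7 = 0.0146 s.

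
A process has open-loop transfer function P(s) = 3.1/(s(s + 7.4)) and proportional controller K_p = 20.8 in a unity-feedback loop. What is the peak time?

T_p = 0.441 s

From 1 + K_pP(s) = 0: s² + 7.4s + 64.48 = 0 ⇒ ω_n = 8.03, ζ = 0.4608.
Damped frequency ω_d = ω_n√(1−ζ²) = 7.127 rad/s, so peak time T_p = π/ω_d = 0.441 s.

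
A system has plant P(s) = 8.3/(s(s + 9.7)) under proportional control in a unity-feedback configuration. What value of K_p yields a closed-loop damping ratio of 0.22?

Closed-loop characteristic equation: s² + 9.7s + K_p·8.3 = 0.
So ω_n = √(8.3K_p) and 2ζω_n = 9.7, giving ζ = 9.7/(2√(8.3K_p)).
Setting ζ = 0.22: √(8.3K_p) = 9.7/(2·0.22) = 22.05, so K_p = 486/8.3 = 58.6.

K_p = 58.6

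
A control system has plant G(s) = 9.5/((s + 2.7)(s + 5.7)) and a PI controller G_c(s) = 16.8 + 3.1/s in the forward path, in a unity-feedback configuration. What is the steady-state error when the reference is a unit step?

0

The open loop G_c(s)G(s) has a pole at the origin (type 1), so the static position error constant is infinite and e_ss = 1/(1+∞) = 0.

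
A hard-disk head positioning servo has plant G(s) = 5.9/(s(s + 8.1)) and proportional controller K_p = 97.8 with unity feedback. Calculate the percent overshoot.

The closed-loop denominator s² + 8.1s + 577 gives ω_n = √577 = 24.02 and ζ = 8.1/(2ω_n) = 0.1686.
%OS = 100·exp(−πζ/√(1−ζ²)) = 100·exp(−π·0.1686/√0.9716) = 58.4%.

58.4%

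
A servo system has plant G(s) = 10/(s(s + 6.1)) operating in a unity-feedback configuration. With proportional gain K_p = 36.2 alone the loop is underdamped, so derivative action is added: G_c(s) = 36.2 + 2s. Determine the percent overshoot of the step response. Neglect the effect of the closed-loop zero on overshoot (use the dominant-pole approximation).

Forward path: (36.2 + 2s)·10/(s(s+6.1)). The closed-loop characteristic equation is s² + (6.1 + 10·2)s + 10·36.2 = 0.
That is s² + 26.1s + 362 = 0, so ω_n = 19.03 rad/s and ζ = 26.1/(2·19.03) = 0.6859.
%OS = 100·exp(−πζ/√(1−ζ²)) = 5.18%.

5.18%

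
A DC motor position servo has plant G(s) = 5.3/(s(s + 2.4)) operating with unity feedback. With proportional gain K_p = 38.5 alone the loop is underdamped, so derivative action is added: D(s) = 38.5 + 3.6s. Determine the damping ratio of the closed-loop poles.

Forward path: (38.5 + 3.6s)·5.3/(s(s+2.4)). The closed-loop characteristic equation is s² + (2.4 + 5.3·3.6)s + 5.3·38.5 = 0.
That is s² + 21.48s + 204 = 0, so ω_n = 14.28 rad/s and ζ = 21.48/(2·14.28) = 0.7519.

ζ = 0.752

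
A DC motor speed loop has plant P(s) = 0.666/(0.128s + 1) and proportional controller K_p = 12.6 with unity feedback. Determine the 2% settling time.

Closed loop: T(s) = K_p·P/(1+K_p·P) = 8.392/(0.128s + 1 + 8.392), with pole at s = −(1 + 8.392)/0.128 = −73.37.
τ = 1/73.37 = 0.01363 s, so 2% settling time ≈ 4τ = 0.0545 s.

T_s ≈ 0.0545 s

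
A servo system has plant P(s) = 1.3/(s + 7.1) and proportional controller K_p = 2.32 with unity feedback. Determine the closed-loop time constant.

τ = 0.0989 s

Closed-loop transfer function: T(s) = K_p·P(s)/(1 + K_p·P(s)) = 3.016/(s + 7.1 + 3.016) = 3.016/(s + 10.12).
Time constant τ = 1/10.12 = 0.0989 s.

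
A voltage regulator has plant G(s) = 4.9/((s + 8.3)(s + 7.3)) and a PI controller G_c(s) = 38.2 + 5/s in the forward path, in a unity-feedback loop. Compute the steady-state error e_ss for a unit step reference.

The open loop G_c(s)G(s) has a pole at the origin (type 1), so the static position error constant is infinite and e_ss = 1/(1+∞) = 0.

0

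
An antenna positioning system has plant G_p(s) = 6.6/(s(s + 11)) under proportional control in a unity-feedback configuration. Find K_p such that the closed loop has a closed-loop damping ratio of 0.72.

K_p = 8.84

Closed-loop characteristic equation: s² + 11s + K_p·6.6 = 0.
So ω_n = √(6.6K_p) and 2ζω_n = 11, giving ζ = 11/(2√(6.6K_p)).
Setting ζ = 0.72: √(6.6K_p) = 11/(2·0.72) = 7.639, so K_p = 58.35/6.6 = 8.84.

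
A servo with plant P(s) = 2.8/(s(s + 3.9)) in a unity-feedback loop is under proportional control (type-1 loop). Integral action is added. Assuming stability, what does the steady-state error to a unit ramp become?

0

The integrator raises the loop to type 2, so K_v → ∞ and e_ss to a ramp is zero.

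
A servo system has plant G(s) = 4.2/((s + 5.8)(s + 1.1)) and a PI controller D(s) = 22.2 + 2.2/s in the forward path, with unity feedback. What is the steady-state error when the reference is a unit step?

The open loop D(s)G(s) has a pole at the origin (type 1), so the static position error constant is infinite and e_ss = 1/(1+∞) = 0.

0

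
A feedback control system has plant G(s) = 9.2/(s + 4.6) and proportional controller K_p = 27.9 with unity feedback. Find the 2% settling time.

T_s ≈ 0.0153 s

Closed-loop transfer function: T(s) = K_p·G(s)/(1 + K_p·G(s)) = 256.7/(s + 4.6 + 256.7) = 256.7/(s + 261.3).
Time constant τ = 1/261.3 = 0.003827 s, so the 2% settling time is about 4τ = 0.0153 s.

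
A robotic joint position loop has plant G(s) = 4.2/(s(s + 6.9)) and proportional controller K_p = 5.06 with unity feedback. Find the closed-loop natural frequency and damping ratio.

ω_n = 4.61 rad/s, ζ = 0.748

With unity feedback the closed-loop characteristic equation is s² + 6.9s + 5.06·4.2 = s² + 6.9s + 21.25 = 0.
Matching s² + 2ζω_n s + ω_n²: ω_n = √21.25 = 4.61 rad/s and 2ζω_n = 6.9, so ζ = 6.9/(2·4.61) = 0.748.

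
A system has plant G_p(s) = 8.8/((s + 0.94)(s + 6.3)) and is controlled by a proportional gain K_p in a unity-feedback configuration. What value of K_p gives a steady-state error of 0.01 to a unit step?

K_p = 66.6

For a type-0 loop with proportional control, e_ss = 1/(1 + K_p·G_p(0)).
G_p(0) = 1.486. Require 1/(1 + K_p·1.486) = 0.01, so 1 + 1.486·K_p = 100.
K_p = (100 − 1)/1.486 = 66.6.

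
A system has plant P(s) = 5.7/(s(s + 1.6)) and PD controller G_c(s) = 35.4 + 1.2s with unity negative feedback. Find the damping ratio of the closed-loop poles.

Forward path: (35.4 + 1.2s)·5.7/(s(s+1.6)). The closed-loop characteristic equation is s² + (1.6 + 5.7·1.2)s + 5.7·35.4 = 0.
That is s² + 8.44s + 201.8 = 0, so ω_n = 14.2 rad/s and ζ = 8.44/(2·14.2) = 0.2971.

ζ = 0.297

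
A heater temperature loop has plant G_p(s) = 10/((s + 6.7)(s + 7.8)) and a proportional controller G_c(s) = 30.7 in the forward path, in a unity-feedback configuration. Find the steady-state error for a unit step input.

The loop is type 0. Static position error constant K_pos = G_c(0)·G_p(0) = 30.7·0.1914 = 5.874.
Steady-state error to a unit step: e_ss = 1/(1+K_pos) = 1/6.874 = 0.145.

0.145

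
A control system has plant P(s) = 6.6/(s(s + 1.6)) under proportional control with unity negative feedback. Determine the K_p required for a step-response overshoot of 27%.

From %OS = 100·exp(−πζ/√(1−ζ²)) = 27%, ζ = −ln(0.27)/√(π²+ln²(0.27)) = 0.3847.
Characteristic equation s² + 1.6s + 6.6K_p = 0 gives ζ = 1.6/(2√(6.6K_p)).
Setting ζ = 0.3847: √(6.6K_p) = 1.6/(2·0.3847) = 2.08, so K_p = 4.325/6.6 = 0.655.

K_p = 0.655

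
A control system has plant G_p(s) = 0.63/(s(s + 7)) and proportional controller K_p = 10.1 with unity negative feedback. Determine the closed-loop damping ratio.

ζ = 1.39

1 + K_p·G_p(s) = 0 gives s² + 7s + 6.363 = 0.
Matching s² + 2ζω_n s + ω_n²: ω_n = √6.363 = 2.522 rad/s and 2ζω_n = 7, so ζ = 7/(2·2.522) = 1.39.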